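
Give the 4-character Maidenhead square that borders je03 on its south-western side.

IE92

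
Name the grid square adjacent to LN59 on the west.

Longitude square 5; −1 → 4.
The latitude characters are unchanged.

LN49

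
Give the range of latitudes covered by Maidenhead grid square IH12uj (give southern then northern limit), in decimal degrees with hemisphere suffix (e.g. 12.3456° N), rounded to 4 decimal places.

17.6250° S, 17.5833° S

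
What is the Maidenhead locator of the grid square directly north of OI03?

OI04

Latitude square 3; +1 → 4.
The longitude characters are unchanged.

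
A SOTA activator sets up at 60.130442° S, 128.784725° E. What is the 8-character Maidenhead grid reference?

PC49ju48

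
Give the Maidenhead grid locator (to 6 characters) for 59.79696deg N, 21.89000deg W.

Add 180° to longitude and 90° to latitude: 158.1100, 149.7970.
Field: lon ⌊158.1100/20⌋ = 7 → H; lat ⌊149.7970/10⌋ = 14 → O.
Square: lon ⌊18.1100/2⌋ = 9; lat ⌊9.7970/1⌋ = 9.
Subsquare: lon ⌊0.1100/0.0833333⌋ = 1 → b; lat ⌊0.7970/0.0416667⌋ = 19 → t.

HO99bt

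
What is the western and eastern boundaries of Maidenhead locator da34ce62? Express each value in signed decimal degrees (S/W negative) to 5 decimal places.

Field D=3, A=0: +3·20° lon, +0·10° lat → SW at lon -120°, lat -90°.
Square 3, 4: +3·2° lon, +4·1° lat → SW at lon -114°, lat -86°.
Subsquare c=2, e=4: +2·0.0833333° lon, +4·0.0416667° lat → SW at lon -113.833°, lat -85.8333°.
Extended square 6, 2: +6·0.00833333° lon, +2·0.00416667° lat → SW at lon -113.783°, lat -85.825°.
Cell spans 0.00833333° lon × 0.00416667° lat.
west -113.78333, east -113.77500.

-113.78333, -113.77500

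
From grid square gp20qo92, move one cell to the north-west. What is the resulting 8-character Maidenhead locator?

Longitude extended square 9; −1 → 8.
Latitude extended square 2; +1 → 3.

GP20qo83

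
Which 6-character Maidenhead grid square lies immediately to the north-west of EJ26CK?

EJ26bl

Longitude subsquare c = 2; −1 → 1 = b.
Latitude subsquare k = 10; +1 → 11 = l.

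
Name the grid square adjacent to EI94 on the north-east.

FI05

Longitude square 9; +1 → 10, wraps to 0, carry into field.
Longitude field E = 4; +1 → 5 = F.
Latitude square 4; +1 → 5.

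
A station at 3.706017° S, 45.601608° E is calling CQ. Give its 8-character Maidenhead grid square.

LI26th20

Add 180° to longitude and 90° to latitude: 225.60161, 86.29398.
Field (20°×10°, letters A–R): lon ⌊225.60161/20⌋ = 11 → L; lat ⌊86.29398/10⌋ = 8 → I.
Square (2°×1°, digits 0–9): lon ⌊5.60161/2⌋ = 2; lat ⌊6.29398/1⌋ = 6.
Subsquare (5′×2.5′, letters a–x): lon ⌊1.60161/0.0833333⌋ = 19 → t; lat ⌊0.29398/0.0416667⌋ = 7 → h.
Extended square (30″×15″, digits 0–9): lon ⌊0.01827/0.00833333⌋ = 2; lat ⌊0.00232/0.00416667⌋ = 0.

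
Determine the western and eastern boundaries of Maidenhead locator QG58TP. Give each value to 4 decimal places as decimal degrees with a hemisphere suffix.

151.5833° E, 151.6667° E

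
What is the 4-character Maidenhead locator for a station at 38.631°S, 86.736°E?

NF31

Shift to the Maidenhead origin (180°W, 90°S): lon 266.74, lat 51.37.
Field: lon ⌊266.74/20⌋ = 13 → N; lat ⌊51.37/10⌋ = 5 → F.
Square: lon ⌊6.74/2⌋ = 3; lat ⌊1.37/1⌋ = 1.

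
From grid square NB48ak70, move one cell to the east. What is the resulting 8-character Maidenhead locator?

NB48ak80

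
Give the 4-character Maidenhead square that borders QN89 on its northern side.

QO80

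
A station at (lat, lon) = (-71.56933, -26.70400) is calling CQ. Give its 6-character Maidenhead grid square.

HB68pk

Add 180° to longitude and 90° to latitude: 153.2960, 18.4307.
Field: 153.2960/20 → 7 → H, 18.4307/10 → 1 → B; chars HB.
Square: 13.2960/2 → 6, 8.4307/1 → 8; chars 68.
Subsquare: 1.2960/0.0833333 → 15 → p, 0.4307/0.0416667 → 10 → k; chars pk.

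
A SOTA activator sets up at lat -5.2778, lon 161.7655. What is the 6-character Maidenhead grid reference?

RI04vr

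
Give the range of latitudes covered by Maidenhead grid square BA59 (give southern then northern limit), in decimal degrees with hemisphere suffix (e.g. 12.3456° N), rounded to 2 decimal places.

Field B=1, A=0: +1·20° lon, +0·10° lat → SW at lon -160°, lat -90°.
Square 5, 9: +5·2° lon, +9·1° lat → SW at lon -150°, lat -81°.
Cell spans 2° lon × 1° lat.
south 81.00° S, north 80.00° S.

81.00° S, 80.00° S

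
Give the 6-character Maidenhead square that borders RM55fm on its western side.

RM55em

Longitude subsquare f = 5; −1 → 4 = e.
The latitude characters are unchanged.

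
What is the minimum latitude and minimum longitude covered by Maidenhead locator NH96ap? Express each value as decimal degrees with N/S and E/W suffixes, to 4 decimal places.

Field N=13, H=7: +13·20° lon, +7·10° lat → SW at lon 80°, lat -20°.
Square 9, 6: +9·2° lon, +6·1° lat → SW at lon 98°, lat -14°.
Subsquare a=0, p=15: +0·0.0833333° lon, +15·0.0416667° lat → SW at lon 98°, lat -13.375°.
latitude 13.3750° S, longitude 98.0000° E.

13.3750° S, 98.0000° E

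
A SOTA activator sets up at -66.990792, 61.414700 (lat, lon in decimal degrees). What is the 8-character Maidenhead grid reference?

Offset from 180°W / 90°S: lon 241.41470°, lat 23.00921°.
Field (20°×10°, letters A–R): lon ⌊241.41470/20⌋ = 12 → M; lat ⌊23.00921/10⌋ = 2 → C.
Square (2°×1°, digits 0–9): lon ⌊1.41470/2⌋ = 0; lat ⌊3.00921/1⌋ = 3.
Subsquare (5′×2.5′, letters a–x): lon ⌊1.41470/0.0833333⌋ = 16 → q; lat ⌊0.00921/0.0416667⌋ = 0 → a.
Extended square (30″×15″, digits 0–9): lon ⌊0.08137/0.00833333⌋ = 9; lat ⌊0.00921/0.00416667⌋ = 2.

MC03qa92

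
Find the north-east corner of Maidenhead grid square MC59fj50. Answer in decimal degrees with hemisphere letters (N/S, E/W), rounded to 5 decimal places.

60.62083° S, 70.46667° E

Field M=12, C=2: +12·20° lon, +2·10° lat → SW at lon 60°, lat -70°.
Square 5, 9: +5·2° lon, +9·1° lat → SW at lon 70°, lat -61°.
Subsquare f=5, j=9: +5·0.0833333° lon, +9·0.0416667° lat → SW at lon 70.4167°, lat -60.625°.
Extended square 5, 0: +5·0.00833333° lon, +0·0.00416667° lat → SW at lon 70.4583°, lat -60.625°.
Cell spans 0.00833333° lon × 0.00416667° lat. NE corner is SW corner plus one full cell.
latitude 60.62083° S, longitude 70.46667° E.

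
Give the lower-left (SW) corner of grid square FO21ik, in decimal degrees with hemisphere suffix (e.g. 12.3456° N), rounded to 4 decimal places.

51.4167° N, 75.3333° W

Field F=5, O=14: +5·20° lon, +14·10° lat → SW at lon -80°, lat 50°.
Square 2, 1: +2·2° lon, +1·1° lat → SW at lon -76°, lat 51°.
Subsquare i=8, k=10: +8·0.0833333° lon, +10·0.0416667° lat → SW at lon -75.3333°, lat 51.4167°.
latitude 51.4167° N, longitude 75.3333° W.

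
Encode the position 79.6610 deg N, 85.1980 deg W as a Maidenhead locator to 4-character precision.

Add 180° to longitude and 90° to latitude: 94.80, 169.66.
Field: lon ⌊94.80/20⌋ = 4 → E; lat ⌊169.66/10⌋ = 16 → Q.
Square: lon ⌊14.80/2⌋ = 7; lat ⌊9.66/1⌋ = 9.

EQ79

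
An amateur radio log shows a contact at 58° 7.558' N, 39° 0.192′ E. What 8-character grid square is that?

Shift to the Maidenhead origin (180°W, 90°S): lon 219.00320, lat 148.12597.
Field (20°×10°, letters A–R): 219.00320/20 → 10 → K, 148.12597/10 → 14 → O; chars KO.
Square (2°×1°, digits 0–9): 19.00320/2 → 9, 8.12597/1 → 8; chars 98.
Subsquare (5′×2.5′, letters a–x): 1.00320/0.0833333 → 12 → m, 0.12597/0.0416667 → 3 → d; chars md.
Extended square (30″×15″, digits 0–9): 0.00320/0.00833333 → 0, 0.00097/0.00416667 → 0; chars 00.

KO98md00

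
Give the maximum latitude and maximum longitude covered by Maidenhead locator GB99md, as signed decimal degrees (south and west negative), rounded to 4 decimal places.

Field G=6, B=1: +6·20° lon, +1·10° lat → SW at lon -60°, lat -80°.
Square 9, 9: +9·2° lon, +9·1° lat → SW at lon -42°, lat -71°.
Subsquare m=12, d=3: +12·0.0833333° lon, +3·0.0416667° lat → SW at lon -41°, lat -70.875°.
Cell spans 0.0833333° lon × 0.0416667° lat. NE corner is SW corner plus one full cell.
latitude -70.8333, longitude -40.9167.

-70.8333, -40.9167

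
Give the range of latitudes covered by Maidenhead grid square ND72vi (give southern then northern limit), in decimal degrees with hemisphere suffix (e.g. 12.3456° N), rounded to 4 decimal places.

57.6667° S, 57.6250° S

Field N=13, D=3: +13·20° lon, +3·10° lat → SW at lon 80°, lat -60°.
Square 7, 2: +7·2° lon, +2·1° lat → SW at lon 94°, lat -58°.
Subsquare v=21, i=8: +21·0.0833333° lon, +8·0.0416667° lat → SW at lon 95.75°, lat -57.6667°.
Cell spans 0.0833333° lon × 0.0416667° lat.
south 57.6667° S, north 57.6250° S.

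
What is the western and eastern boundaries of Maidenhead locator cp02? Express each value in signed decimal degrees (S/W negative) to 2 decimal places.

-140.00, -138.00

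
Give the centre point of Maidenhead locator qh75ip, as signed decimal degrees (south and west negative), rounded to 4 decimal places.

-14.3542, 154.7083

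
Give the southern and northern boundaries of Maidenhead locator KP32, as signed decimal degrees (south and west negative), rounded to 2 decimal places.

62.00, 63.00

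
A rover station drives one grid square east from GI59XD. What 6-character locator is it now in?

Longitude subsquare x = 23; +1 → 24, wraps to 0 = a, carry into square.
Longitude square 5; +1 → 6.
The latitude characters are unchanged.

GI69ad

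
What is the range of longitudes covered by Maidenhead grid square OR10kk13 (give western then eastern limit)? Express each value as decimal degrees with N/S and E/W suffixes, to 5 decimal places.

102.84167° E, 102.85000° E

Field O=14, R=17: +14·20° lon, +17·10° lat → SW at lon 100°, lat 80°.
Square 1, 0: +1·2° lon, +0·1° lat → SW at lon 102°, lat 80°.
Subsquare k=10, k=10: +10·0.0833333° lon, +10·0.0416667° lat → SW at lon 102.833°, lat 80.4167°.
Extended square 1, 3: +1·0.00833333° lon, +3·0.00416667° lat → SW at lon 102.842°, lat 80.4292°.
Cell spans 0.00833333° lon × 0.00416667° lat.
west 102.84167° E, east 102.85000° E.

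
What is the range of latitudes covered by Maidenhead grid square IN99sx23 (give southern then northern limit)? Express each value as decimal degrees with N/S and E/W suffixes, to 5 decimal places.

Field I=8, N=13: +8·20° lon, +13·10° lat → SW at lon -20°, lat 40°.
Square 9, 9: +9·2° lon, +9·1° lat → SW at lon -2°, lat 49°.
Subsquare s=18, x=23: +18·0.0833333° lon, +23·0.0416667° lat → SW at lon -0.5°, lat 49.9583°.
Extended square 2, 3: +2·0.00833333° lon, +3·0.00416667° lat → SW at lon -0.483333°, lat 49.9708°.
Cell spans 0.00833333° lon × 0.00416667° lat.
south 49.97083° N, north 49.97500° N.

49.97083° N, 49.97500° N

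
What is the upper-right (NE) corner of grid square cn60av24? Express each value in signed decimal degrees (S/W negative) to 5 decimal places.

40.89583, -127.97500

Field C=2, N=13: +2·20° lon, +13·10° lat → SW at lon -140°, lat 40°.
Square 6, 0: +6·2° lon, +0·1° lat → SW at lon -128°, lat 40°.
Subsquare a=0, v=21: +0·0.0833333° lon, +21·0.0416667° lat → SW at lon -128°, lat 40.875°.
Extended square 2, 4: +2·0.00833333° lon, +4·0.00416667° lat → SW at lon -127.983°, lat 40.8917°.
Cell spans 0.00833333° lon × 0.00416667° lat. NE corner is SW corner plus one full cell.
latitude 40.89583, longitude -127.97500.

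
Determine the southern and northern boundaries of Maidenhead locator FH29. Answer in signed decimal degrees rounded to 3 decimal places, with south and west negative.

Field F=5, H=7: +5·20° lon, +7·10° lat → SW at lon -80°, lat -20°.
Square 2, 9: +2·2° lon, +9·1° lat → SW at lon -76°, lat -11°.
Cell spans 2° lon × 1° lat.
south -11.000, north -10.000.

-11.000, -10.000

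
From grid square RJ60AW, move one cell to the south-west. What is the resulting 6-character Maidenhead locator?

RJ50xv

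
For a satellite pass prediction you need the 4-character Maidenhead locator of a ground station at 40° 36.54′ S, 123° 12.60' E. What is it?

Add 180° to longitude and 90° to latitude: 303.21, 49.39.
Field (20°×10°, letters A–R): 303.21/20 → 15 → P, 49.39/10 → 4 → E; chars PE.
Square (2°×1°, digits 0–9): 3.21/2 → 1, 9.39/1 → 9; chars 19.

PE19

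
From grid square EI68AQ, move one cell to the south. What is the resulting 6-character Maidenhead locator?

Latitude subsquare q = 16; −1 → 15 = p.
The longitude characters are unchanged.

EI68ap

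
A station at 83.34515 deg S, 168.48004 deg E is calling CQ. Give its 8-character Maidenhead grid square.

RA46fp77

Shift to the Maidenhead origin (180°W, 90°S): lon 348.48004, lat 6.65485.
Field: 348.48004/20 → 17 → R, 6.65485/10 → 0 → A; chars RA.
Square: 8.48004/2 → 4, 6.65485/1 → 6; chars 46.
Subsquare: 0.48004/0.0833333 → 5 → f, 0.65485/0.0416667 → 15 → p; chars fp.
Extended square: 0.06337/0.00833333 → 7, 0.02985/0.00416667 → 7; chars 77.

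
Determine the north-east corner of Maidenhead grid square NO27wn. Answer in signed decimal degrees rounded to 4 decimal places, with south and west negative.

57.5833, 85.9167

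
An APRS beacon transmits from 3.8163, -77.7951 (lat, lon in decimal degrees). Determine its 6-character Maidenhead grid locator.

FJ13ct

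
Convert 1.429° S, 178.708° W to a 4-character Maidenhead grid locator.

AI08

Add 180° to longitude and 90° to latitude: 1.29, 88.57.
Field: lon ⌊1.29/20⌋ = 0 → A; lat ⌊88.57/10⌋ = 8 → I.
Square: lon ⌊1.29/2⌋ = 0; lat ⌊8.57/1⌋ = 8.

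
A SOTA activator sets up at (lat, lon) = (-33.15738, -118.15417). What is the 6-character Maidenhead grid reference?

Add 180° to longitude and 90° to latitude: 61.8458, 56.8426.
Field (20°×10°, letters A–R): lon ⌊61.8458/20⌋ = 3 → D; lat ⌊56.8426/10⌋ = 5 → F.
Square (2°×1°, digits 0–9): lon ⌊1.8458/2⌋ = 0; lat ⌊6.8426/1⌋ = 6.
Subsquare (5′×2.5′, letters a–x): lon ⌊1.8458/0.0833333⌋ = 22 → w; lat ⌊0.8426/0.0416667⌋ = 20 → u.

DF06wu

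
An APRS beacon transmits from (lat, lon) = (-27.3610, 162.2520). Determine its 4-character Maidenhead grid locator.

Offset from 180°W / 90°S: lon 342.25°, lat 62.64°.
Field (20°×10°, letters A–R): 342.25/20 → 17 → R, 62.64/10 → 6 → G; chars RG.
Square (2°×1°, digits 0–9): 2.25/2 → 1, 2.64/1 → 2; chars 12.

RG12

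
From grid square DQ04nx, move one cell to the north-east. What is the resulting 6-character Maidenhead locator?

Longitude subsquare n = 13; +1 → 14 = o.
Latitude subsquare x = 23; +1 → 24, wraps to 0 = a, carry into square.
Latitude square 4; +1 → 5.

DQ05oa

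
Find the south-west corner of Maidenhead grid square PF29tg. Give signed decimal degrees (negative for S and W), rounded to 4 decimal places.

-30.7500, 125.5833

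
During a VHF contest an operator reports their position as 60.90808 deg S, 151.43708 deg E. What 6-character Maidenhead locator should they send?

QC59rc

Offset from 180°W / 90°S: lon 331.4371°, lat 29.0919°.
Field: lon ⌊331.4371/20⌋ = 16 → Q; lat ⌊29.0919/10⌋ = 2 → C.
Square: lon ⌊11.4371/2⌋ = 5; lat ⌊9.0919/1⌋ = 9.
Subsquare: lon ⌊1.4371/0.0833333⌋ = 17 → r; lat ⌊0.0919/0.0416667⌋ = 2 → c.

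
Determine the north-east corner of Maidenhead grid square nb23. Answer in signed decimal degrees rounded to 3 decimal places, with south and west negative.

-76.000, 86.000

Field N=13, B=1: +13·20° lon, +1·10° lat → SW at lon 80°, lat -80°.
Square 2, 3: +2·2° lon, +3·1° lat → SW at lon 84°, lat -77°.
Cell spans 2° lon × 1° lat. NE corner is SW corner plus one full cell.
latitude -76.000, longitude 86.000.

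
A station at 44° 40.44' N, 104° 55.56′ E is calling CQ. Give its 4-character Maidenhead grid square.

ON24

Add 180° to longitude and 90° to latitude: 284.93, 134.67.
Field: lon ⌊284.93/20⌋ = 14 → O; lat ⌊134.67/10⌋ = 13 → N.
Square: lon ⌊4.93/2⌋ = 2; lat ⌊4.67/1⌋ = 4.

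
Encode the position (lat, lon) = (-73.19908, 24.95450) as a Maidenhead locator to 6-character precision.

KB26lt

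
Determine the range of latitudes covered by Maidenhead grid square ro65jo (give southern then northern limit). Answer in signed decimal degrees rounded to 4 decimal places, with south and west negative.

Field R=17, O=14: +17·20° lon, +14·10° lat → SW at lon 160°, lat 50°.
Square 6, 5: +6·2° lon, +5·1° lat → SW at lon 172°, lat 55°.
Subsquare j=9, o=14: +9·0.0833333° lon, +14·0.0416667° lat → SW at lon 172.75°, lat 55.5833°.
Cell spans 0.0833333° lon × 0.0416667° lat.
south 55.5833, north 55.6250.

55.5833, 55.6250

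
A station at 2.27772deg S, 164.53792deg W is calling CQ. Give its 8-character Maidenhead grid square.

AI77rr53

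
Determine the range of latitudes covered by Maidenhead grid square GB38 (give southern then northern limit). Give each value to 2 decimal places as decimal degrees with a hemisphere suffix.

72.00° S, 71.00° S

Field G=6, B=1: +6·20° lon, +1·10° lat → SW at lon -60°, lat -80°.
Square 3, 8: +3·2° lon, +8·1° lat → SW at lon -54°, lat -72°.
Cell spans 2° lon × 1° lat.
south 72.00° S, north 71.00° S.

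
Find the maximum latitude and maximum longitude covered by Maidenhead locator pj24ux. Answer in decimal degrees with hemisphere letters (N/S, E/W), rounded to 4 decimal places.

5.0000° N, 125.7500° E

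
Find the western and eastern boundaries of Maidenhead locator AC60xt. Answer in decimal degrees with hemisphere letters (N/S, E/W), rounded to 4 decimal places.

166.0833° W, 166.0000° W

Field A=0, C=2: +0·20° lon, +2·10° lat → SW at lon -180°, lat -70°.
Square 6, 0: +6·2° lon, +0·1° lat → SW at lon -168°, lat -70°.
Subsquare x=23, t=19: +23·0.0833333° lon, +19·0.0416667° lat → SW at lon -166.083°, lat -69.2083°.
Cell spans 0.0833333° lon × 0.0416667° lat.
west 166.0833° W, east 166.0000° W.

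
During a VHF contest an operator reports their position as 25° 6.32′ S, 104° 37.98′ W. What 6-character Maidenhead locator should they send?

Shift to the Maidenhead origin (180°W, 90°S): lon 75.3670, lat 64.8947.
Field: lon ⌊75.3670/20⌋ = 3 → D; lat ⌊64.8947/10⌋ = 6 → G.
Square: lon ⌊15.3670/2⌋ = 7; lat ⌊4.8947/1⌋ = 4.
Subsquare: lon ⌊1.3670/0.0833333⌋ = 16 → q; lat ⌊0.8947/0.0416667⌋ = 21 → v.

DG74qv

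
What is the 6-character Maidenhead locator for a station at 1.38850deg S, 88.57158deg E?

Shift to the Maidenhead origin (180°W, 90°S): lon 268.5716, lat 88.6115.
Field (20°×10°, letters A–R): 268.5716/20 → 13 → N, 88.6115/10 → 8 → I; chars NI.
Square (2°×1°, digits 0–9): 8.5716/2 → 4, 8.6115/1 → 8; chars 48.
Subsquare (5′×2.5′, letters a–x): 0.5716/0.0833333 → 6 → g, 0.6115/0.0416667 → 14 → o; chars go.

NI48go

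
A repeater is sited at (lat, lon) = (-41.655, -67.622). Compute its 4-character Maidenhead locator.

Offset from 180°W / 90°S: lon 112.38°, lat 48.34°.
Field (20°×10°, letters A–R): 112.38/20 → 5 → F, 48.34/10 → 4 → E; chars FE.
Square (2°×1°, digits 0–9): 12.38/2 → 6, 8.34/1 → 8; chars 68.

FE68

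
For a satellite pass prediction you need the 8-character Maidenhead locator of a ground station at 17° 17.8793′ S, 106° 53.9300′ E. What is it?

Shift to the Maidenhead origin (180°W, 90°S): lon 286.89883, lat 72.70201.
Field: 286.89883/20 → 14 → O, 72.70201/10 → 7 → H; chars OH.
Square: 6.89883/2 → 3, 2.70201/1 → 2; chars 32.
Subsquare: 0.89883/0.0833333 → 10 → k, 0.70201/0.0416667 → 16 → q; chars kq.
Extended square: 0.06550/0.00833333 → 7, 0.03534/0.00416667 → 8; chars 78.

OH32kq78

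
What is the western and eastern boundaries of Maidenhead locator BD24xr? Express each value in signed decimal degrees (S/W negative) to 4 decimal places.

Field B=1, D=3: +1·20° lon, +3·10° lat → SW at lon -160°, lat -60°.
Square 2, 4: +2·2° lon, +4·1° lat → SW at lon -156°, lat -56°.
Subsquare x=23, r=17: +23·0.0833333° lon, +17·0.0416667° lat → SW at lon -154.083°, lat -55.2917°.
Cell spans 0.0833333° lon × 0.0416667° lat.
west -154.0833, east -154.0000.

-154.0833, -154.0000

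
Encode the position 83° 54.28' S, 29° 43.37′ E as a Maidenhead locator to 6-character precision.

KA46uc

Shift to the Maidenhead origin (180°W, 90°S): lon 209.7228, lat 6.0953.
Field: 209.7228/20 → 10 → K, 6.0953/10 → 0 → A; chars KA.
Square: 9.7228/2 → 4, 6.0953/1 → 6; chars 46.
Subsquare: 1.7228/0.0833333 → 20 → u, 0.0953/0.0416667 → 2 → c; chars uc.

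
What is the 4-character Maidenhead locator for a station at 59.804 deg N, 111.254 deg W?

DO49

Add 180° to longitude and 90° to latitude: 68.75, 149.80.
Field: 68.75/20 → 3 → D, 149.80/10 → 14 → O; chars DO.
Square: 8.75/2 → 4, 9.80/1 → 9; chars 49.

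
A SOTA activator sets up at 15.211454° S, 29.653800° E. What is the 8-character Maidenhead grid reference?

Add 180° to longitude and 90° to latitude: 209.65380, 74.78855.
Field: 209.65380/20 → 10 → K, 74.78855/10 → 7 → H; chars KH.
Square: 9.65380/2 → 4, 4.78855/1 → 4; chars 44.
Subsquare: 1.65380/0.0833333 → 19 → t, 0.78855/0.0416667 → 18 → s; chars ts.
Extended square: 0.07047/0.00833333 → 8, 0.03855/0.00416667 → 9; chars 89.

KH44ts89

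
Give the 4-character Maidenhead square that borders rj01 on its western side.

Longitude square 0; −1 → -1, wraps to 9, carry into field.
Longitude field R = 17; −1 → 16 = Q.
The latitude characters are unchanged.

QJ91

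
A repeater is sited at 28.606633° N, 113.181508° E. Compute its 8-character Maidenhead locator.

Add 180° to longitude and 90° to latitude: 293.18151, 118.60663.
Field: 293.18151/20 → 14 → O, 118.60663/10 → 11 → L; chars OL.
Square: 13.18151/2 → 6, 8.60663/1 → 8; chars 68.
Subsquare: 1.18151/0.0833333 → 14 → o, 0.60663/0.0416667 → 14 → o; chars oo.
Extended square: 0.01484/0.00833333 → 1, 0.02330/0.00416667 → 5; chars 15.

OL68oo15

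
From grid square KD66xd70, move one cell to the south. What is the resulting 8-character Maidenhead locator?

Latitude extended square 0; −1 → -1, wraps to 9, carry into subsquare.
Latitude subsquare d = 3; −1 → 2 = c.
The longitude characters are unchanged.

KD66xc79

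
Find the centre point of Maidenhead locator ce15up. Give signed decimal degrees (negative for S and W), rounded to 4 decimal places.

Field C=2, E=4: +2·20° lon, +4·10° lat → SW at lon -140°, lat -50°.
Square 1, 5: +1·2° lon, +5·1° lat → SW at lon -138°, lat -45°.
Subsquare u=20, p=15: +20·0.0833333° lon, +15·0.0416667° lat → SW at lon -136.333°, lat -44.375°.
Cell spans 0.0833333° lon × 0.0416667° lat. Centre is SW corner plus half of each.
latitude -44.3542, longitude -136.2917.

-44.3542, -136.2917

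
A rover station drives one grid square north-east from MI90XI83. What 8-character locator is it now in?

MI90xi94

Longitude extended square 8; +1 → 9.
Latitude extended square 3; +1 → 4.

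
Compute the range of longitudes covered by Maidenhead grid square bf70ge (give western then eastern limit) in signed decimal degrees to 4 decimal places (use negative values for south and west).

-145.5000, -145.4167

Field B=1, F=5: +1·20° lon, +5·10° lat → SW at lon -160°, lat -40°.
Square 7, 0: +7·2° lon, +0·1° lat → SW at lon -146°, lat -40°.
Subsquare g=6, e=4: +6·0.0833333° lon, +4·0.0416667° lat → SW at lon -145.5°, lat -39.8333°.
Cell spans 0.0833333° lon × 0.0416667° lat.
west -145.5000, east -145.4167.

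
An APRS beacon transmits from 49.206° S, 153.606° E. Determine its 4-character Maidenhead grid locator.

Offset from 180°W / 90°S: lon 333.61°, lat 40.79°.
Field (20°×10°, letters A–R): 333.61/20 → 16 → Q, 40.79/10 → 4 → E; chars QE.
Square (2°×1°, digits 0–9): 13.61/2 → 6, 0.79/1 → 0; chars 60.

QE60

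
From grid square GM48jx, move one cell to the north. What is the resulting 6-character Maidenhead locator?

Latitude subsquare x = 23; +1 → 24, wraps to 0 = a, carry into square.
Latitude square 8; +1 → 9.
The longitude characters are unchanged.

GM49ja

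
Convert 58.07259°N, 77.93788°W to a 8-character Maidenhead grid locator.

FO18ab77

Offset from 180°W / 90°S: lon 102.06212°, lat 148.07259°.
Field: 102.06212/20 → 5 → F, 148.07259/10 → 14 → O; chars FO.
Square: 2.06212/2 → 1, 8.07259/1 → 8; chars 18.
Subsquare: 0.06212/0.0833333 → 0 → a, 0.07259/0.0416667 → 1 → b; chars ab.
Extended square: 0.06212/0.00833333 → 7, 0.03092/0.00416667 → 7; chars 77.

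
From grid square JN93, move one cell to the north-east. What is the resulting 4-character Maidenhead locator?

Longitude square 9; +1 → 10, wraps to 0, carry into field.
Longitude field J = 9; +1 → 10 = K.
Latitude square 3; +1 → 4.

KN04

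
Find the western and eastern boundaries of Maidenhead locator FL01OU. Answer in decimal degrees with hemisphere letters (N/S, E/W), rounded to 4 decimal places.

Field F=5, L=11: +5·20° lon, +11·10° lat → SW at lon -80°, lat 20°.
Square 0, 1: +0·2° lon, +1·1° lat → SW at lon -80°, lat 21°.
Subsquare o=14, u=20: +14·0.0833333° lon, +20·0.0416667° lat → SW at lon -78.8333°, lat 21.8333°.
Cell spans 0.0833333° lon × 0.0416667° lat.
west 78.8333° W, east 78.7500° W.

78.8333° W, 78.7500° W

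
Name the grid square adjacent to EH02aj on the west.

DH92xj

Longitude subsquare a = 0; −1 → -1, wraps to 23 = x, carry into square.
Longitude square 0; −1 → -1, wraps to 9, carry into field.
Longitude field E = 4; −1 → 3 = D.
The latitude characters are unchanged.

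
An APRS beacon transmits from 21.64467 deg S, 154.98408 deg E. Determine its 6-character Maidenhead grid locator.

Offset from 180°W / 90°S: lon 334.9841°, lat 68.3553°.
Field: lon ⌊334.9841/20⌋ = 16 → Q; lat ⌊68.3553/10⌋ = 6 → G.
Square: lon ⌊14.9841/2⌋ = 7; lat ⌊8.3553/1⌋ = 8.
Subsquare: lon ⌊0.9841/0.0833333⌋ = 11 → l; lat ⌊0.3553/0.0416667⌋ = 8 → i.

QG78li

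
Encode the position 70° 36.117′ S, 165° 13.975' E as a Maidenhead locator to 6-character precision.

Add 180° to longitude and 90° to latitude: 345.2329, 19.3980.
Field: 345.2329/20 → 17 → R, 19.3980/10 → 1 → B; chars RB.
Square: 5.2329/2 → 2, 9.3980/1 → 9; chars 29.
Subsquare: 1.2329/0.0833333 → 14 → o, 0.3980/0.0416667 → 9 → j; chars oj.

RB29oj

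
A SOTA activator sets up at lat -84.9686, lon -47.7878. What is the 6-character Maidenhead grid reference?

GA65ca

Shift to the Maidenhead origin (180°W, 90°S): lon 132.2122, lat 5.0314.
Field (20°×10°, letters A–R): 132.2122/20 → 6 → G, 5.0314/10 → 0 → A; chars GA.
Square (2°×1°, digits 0–9): 12.2122/2 → 6, 5.0314/1 → 5; chars 65.
Subsquare (5′×2.5′, letters a–x): 0.2122/0.0833333 → 2 → c, 0.0314/0.0416667 → 0 → a; chars ca.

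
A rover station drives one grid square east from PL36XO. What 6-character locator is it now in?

Longitude subsquare x = 23; +1 → 24, wraps to 0 = a, carry into square.
Longitude square 3; +1 → 4.
The latitude characters are unchanged.

PL46ao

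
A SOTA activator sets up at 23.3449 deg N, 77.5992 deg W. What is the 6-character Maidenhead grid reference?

FL13ei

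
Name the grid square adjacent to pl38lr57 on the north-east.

Longitude extended square 5; +1 → 6.
Latitude extended square 7; +1 → 8.

PL38lr68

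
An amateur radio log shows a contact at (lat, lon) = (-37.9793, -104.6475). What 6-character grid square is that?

DF72qa

Offset from 180°W / 90°S: lon 75.3525°, lat 52.0207°.
Field: lon ⌊75.3525/20⌋ = 3 → D; lat ⌊52.0207/10⌋ = 5 → F.
Square: lon ⌊15.3525/2⌋ = 7; lat ⌊2.0207/1⌋ = 2.
Subsquare: lon ⌊1.3525/0.0833333⌋ = 16 → q; lat ⌊0.0207/0.0416667⌋ = 0 → a.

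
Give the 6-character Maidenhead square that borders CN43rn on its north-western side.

Longitude subsquare r = 17; −1 → 16 = q.
Latitude subsquare n = 13; +1 → 14 = o.

CN43qo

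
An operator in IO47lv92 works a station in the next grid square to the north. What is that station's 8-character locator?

IO47lv93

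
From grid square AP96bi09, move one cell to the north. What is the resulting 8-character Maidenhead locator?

AP96bj00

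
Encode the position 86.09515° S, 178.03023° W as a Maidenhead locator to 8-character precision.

AA03xv67

Add 180° to longitude and 90° to latitude: 1.96977, 3.90485.
Field: lon ⌊1.96977/20⌋ = 0 → A; lat ⌊3.90485/10⌋ = 0 → A.
Square: lon ⌊1.96977/2⌋ = 0; lat ⌊3.90485/1⌋ = 3.
Subsquare: lon ⌊1.96977/0.0833333⌋ = 23 → x; lat ⌊0.90485/0.0416667⌋ = 21 → v.
Extended square: lon ⌊0.05310/0.00833333⌋ = 6; lat ⌊0.02985/0.00416667⌋ = 7.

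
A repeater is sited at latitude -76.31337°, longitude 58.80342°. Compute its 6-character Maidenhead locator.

Shift to the Maidenhead origin (180°W, 90°S): lon 238.8034, lat 13.6866.
Field: lon ⌊238.8034/20⌋ = 11 → L; lat ⌊13.6866/10⌋ = 1 → B.
Square: lon ⌊18.8034/2⌋ = 9; lat ⌊3.6866/1⌋ = 3.
Subsquare: lon ⌊0.8034/0.0833333⌋ = 9 → j; lat ⌊0.6866/0.0416667⌋ = 16 → q.

LB93jq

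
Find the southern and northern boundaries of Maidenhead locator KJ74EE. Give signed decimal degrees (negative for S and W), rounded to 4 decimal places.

Field K=10, J=9: +10·20° lon, +9·10° lat → SW at lon 20°, lat 0°.
Square 7, 4: +7·2° lon, +4·1° lat → SW at lon 34°, lat 4°.
Subsquare e=4, e=4: +4·0.0833333° lon, +4·0.0416667° lat → SW at lon 34.3333°, lat 4.16667°.
Cell spans 0.0833333° lon × 0.0416667° lat.
south 4.1667, north 4.2083.

4.1667, 4.2083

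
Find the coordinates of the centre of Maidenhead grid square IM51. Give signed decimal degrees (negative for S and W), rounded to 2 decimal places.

Field I=8, M=12: +8·20° lon, +12·10° lat → SW at lon -20°, lat 30°.
Square 5, 1: +5·2° lon, +1·1° lat → SW at lon -10°, lat 31°.
Cell spans 2° lon × 1° lat. Centre is SW corner plus half of each.
latitude 31.50, longitude -9.00.

31.50, -9.00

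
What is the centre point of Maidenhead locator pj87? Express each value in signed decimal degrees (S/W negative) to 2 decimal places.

7.50, 137.00

Field P=15, J=9: +15·20° lon, +9·10° lat → SW at lon 120°, lat 0°.
Square 8, 7: +8·2° lon, +7·1° lat → SW at lon 136°, lat 7°.
Cell spans 2° lon × 1° lat. Centre is SW corner plus half of each.
latitude 7.50, longitude 137.00.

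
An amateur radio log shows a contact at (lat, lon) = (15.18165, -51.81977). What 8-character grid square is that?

GK45ce13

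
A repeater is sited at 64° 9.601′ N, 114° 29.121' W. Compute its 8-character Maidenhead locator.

Shift to the Maidenhead origin (180°W, 90°S): lon 65.51465, lat 154.16002.
Field: lon ⌊65.51465/20⌋ = 3 → D; lat ⌊154.16002/10⌋ = 15 → P.
Square: lon ⌊5.51465/2⌋ = 2; lat ⌊4.16002/1⌋ = 4.
Subsquare: lon ⌊1.51465/0.0833333⌋ = 18 → s; lat ⌊0.16002/0.0416667⌋ = 3 → d.
Extended square: lon ⌊0.01465/0.00833333⌋ = 1; lat ⌊0.03502/0.00416667⌋ = 8.

DP24sd18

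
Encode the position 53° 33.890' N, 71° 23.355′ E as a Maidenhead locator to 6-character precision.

Shift to the Maidenhead origin (180°W, 90°S): lon 251.3893, lat 143.5648.
Field (20°×10°, letters A–R): lon ⌊251.3893/20⌋ = 12 → M; lat ⌊143.5648/10⌋ = 14 → O.
Square (2°×1°, digits 0–9): lon ⌊11.3893/2⌋ = 5; lat ⌊3.5648/1⌋ = 3.
Subsquare (5′×2.5′, letters a–x): lon ⌊1.3893/0.0833333⌋ = 16 → q; lat ⌊0.5648/0.0416667⌋ = 13 → n.

MO53qn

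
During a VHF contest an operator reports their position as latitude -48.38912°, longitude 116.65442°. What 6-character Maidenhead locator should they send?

Offset from 180°W / 90°S: lon 296.6544°, lat 41.6109°.
Field: lon ⌊296.6544/20⌋ = 14 → O; lat ⌊41.6109/10⌋ = 4 → E.
Square: lon ⌊16.6544/2⌋ = 8; lat ⌊1.6109/1⌋ = 1.
Subsquare: lon ⌊0.6544/0.0833333⌋ = 7 → h; lat ⌊0.6109/0.0416667⌋ = 14 → o.

OE81ho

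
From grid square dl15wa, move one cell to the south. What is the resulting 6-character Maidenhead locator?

Latitude subsquare a = 0; −1 → -1, wraps to 23 = x, carry into square.
Latitude square 5; −1 → 4.
The longitude characters are unchanged.

DL14wx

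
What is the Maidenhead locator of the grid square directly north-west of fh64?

FH55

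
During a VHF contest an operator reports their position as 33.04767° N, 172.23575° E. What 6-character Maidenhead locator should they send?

Shift to the Maidenhead origin (180°W, 90°S): lon 352.2357, lat 123.0477.
Field: lon ⌊352.2357/20⌋ = 17 → R; lat ⌊123.0477/10⌋ = 12 → M.
Square: lon ⌊12.2357/2⌋ = 6; lat ⌊3.0477/1⌋ = 3.
Subsquare: lon ⌊0.2357/0.0833333⌋ = 2 → c; lat ⌊0.0477/0.0416667⌋ = 1 → b.

RM63cb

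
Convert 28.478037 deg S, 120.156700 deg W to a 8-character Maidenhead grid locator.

CG91wm15

Shift to the Maidenhead origin (180°W, 90°S): lon 59.84330, lat 61.52196.
Field: 59.84330/20 → 2 → C, 61.52196/10 → 6 → G; chars CG.
Square: 19.84330/2 → 9, 1.52196/1 → 1; chars 91.
Subsquare: 1.84330/0.0833333 → 22 → w, 0.52196/0.0416667 → 12 → m; chars wm.
Extended square: 0.00997/0.00833333 → 1, 0.02196/0.00416667 → 5; chars 15.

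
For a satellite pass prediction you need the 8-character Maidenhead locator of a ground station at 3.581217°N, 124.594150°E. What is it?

Add 180° to longitude and 90° to latitude: 304.59415, 93.58122.
Field: 304.59415/20 → 15 → P, 93.58122/10 → 9 → J; chars PJ.
Square: 4.59415/2 → 2, 3.58122/1 → 3; chars 23.
Subsquare: 0.59415/0.0833333 → 7 → h, 0.58122/0.0416667 → 13 → n; chars hn.
Extended square: 0.01082/0.00833333 → 1, 0.03955/0.00416667 → 9; chars 19.

PJ23hn19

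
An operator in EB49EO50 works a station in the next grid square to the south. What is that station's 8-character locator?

EB49en59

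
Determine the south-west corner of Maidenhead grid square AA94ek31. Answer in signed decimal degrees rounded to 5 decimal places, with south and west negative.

-85.57917, -161.64167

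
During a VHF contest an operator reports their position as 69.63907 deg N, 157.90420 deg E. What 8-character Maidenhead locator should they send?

Offset from 180°W / 90°S: lon 337.90420°, lat 159.63907°.
Field: lon ⌊337.90420/20⌋ = 16 → Q; lat ⌊159.63907/10⌋ = 15 → P.
Square: lon ⌊17.90420/2⌋ = 8; lat ⌊9.63907/1⌋ = 9.
Subsquare: lon ⌊1.90420/0.0833333⌋ = 22 → w; lat ⌊0.63907/0.0416667⌋ = 15 → p.
Extended square: lon ⌊0.07087/0.00833333⌋ = 8; lat ⌊0.01407/0.00416667⌋ = 3.

QP89wp83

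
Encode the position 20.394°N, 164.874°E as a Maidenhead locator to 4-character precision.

Offset from 180°W / 90°S: lon 344.87°, lat 110.39°.
Field (20°×10°, letters A–R): lon ⌊344.87/20⌋ = 17 → R; lat ⌊110.39/10⌋ = 11 → L.
Square (2°×1°, digits 0–9): lon ⌊4.87/2⌋ = 2; lat ⌊0.39/1⌋ = 0.

RL20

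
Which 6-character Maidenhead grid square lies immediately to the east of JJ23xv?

Longitude subsquare x = 23; +1 → 24, wraps to 0 = a, carry into square.
Longitude square 2; +1 → 3.
The latitude characters are unchanged.

JJ33av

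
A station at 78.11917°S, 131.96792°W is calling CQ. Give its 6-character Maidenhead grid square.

CB41av

Offset from 180°W / 90°S: lon 48.0321°, lat 11.8808°.
Field: lon ⌊48.0321/20⌋ = 2 → C; lat ⌊11.8808/10⌋ = 1 → B.
Square: lon ⌊8.0321/2⌋ = 4; lat ⌊1.8808/1⌋ = 1.
Subsquare: lon ⌊0.0321/0.0833333⌋ = 0 → a; lat ⌊0.8808/0.0416667⌋ = 21 → v.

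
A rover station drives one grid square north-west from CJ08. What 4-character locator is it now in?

Longitude square 0; −1 → -1, wraps to 9, carry into field.
Longitude field C = 2; −1 → 1 = B.
Latitude square 8; +1 → 9.

BJ99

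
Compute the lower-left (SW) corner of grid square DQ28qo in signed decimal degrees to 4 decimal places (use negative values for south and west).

Field D=3, Q=16: +3·20° lon, +16·10° lat → SW at lon -120°, lat 70°.
Square 2, 8: +2·2° lon, +8·1° lat → SW at lon -116°, lat 78°.
Subsquare q=16, o=14: +16·0.0833333° lon, +14·0.0416667° lat → SW at lon -114.667°, lat 78.5833°.
latitude 78.5833, longitude -114.6667.

78.5833, -114.6667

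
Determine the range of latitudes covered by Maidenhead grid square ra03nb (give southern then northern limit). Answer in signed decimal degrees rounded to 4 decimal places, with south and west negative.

Field R=17, A=0: +17·20° lon, +0·10° lat → SW at lon 160°, lat -90°.
Square 0, 3: +0·2° lon, +3·1° lat → SW at lon 160°, lat -87°.
Subsquare n=13, b=1: +13·0.0833333° lon, +1·0.0416667° lat → SW at lon 161.083°, lat -86.9583°.
Cell spans 0.0833333° lon × 0.0416667° lat.
south -86.9583, north -86.9167.

-86.9583, -86.9167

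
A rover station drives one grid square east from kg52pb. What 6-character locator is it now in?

KG52qb

Longitude subsquare p = 15; +1 → 16 = q.
The latitude characters are unchanged.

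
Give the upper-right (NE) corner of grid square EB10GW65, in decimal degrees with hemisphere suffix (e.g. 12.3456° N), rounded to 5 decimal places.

Field E=4, B=1: +4·20° lon, +1·10° lat → SW at lon -100°, lat -80°.
Square 1, 0: +1·2° lon, +0·1° lat → SW at lon -98°, lat -80°.
Subsquare g=6, w=22: +6·0.0833333° lon, +22·0.0416667° lat → SW at lon -97.5°, lat -79.0833°.
Extended square 6, 5: +6·0.00833333° lon, +5·0.00416667° lat → SW at lon -97.45°, lat -79.0625°.
Cell spans 0.00833333° lon × 0.00416667° lat. NE corner is SW corner plus one full cell.
latitude 79.05833° S, longitude 97.44167° W.

79.05833° S, 97.44167° W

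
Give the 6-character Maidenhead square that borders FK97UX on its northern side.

FK98ua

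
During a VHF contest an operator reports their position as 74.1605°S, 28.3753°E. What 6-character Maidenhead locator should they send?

KB45eu

Offset from 180°W / 90°S: lon 208.3753°, lat 15.8395°.
Field: 208.3753/20 → 10 → K, 15.8395/10 → 1 → B; chars KB.
Square: 8.3753/2 → 4, 5.8395/1 → 5; chars 45.
Subsquare: 0.3753/0.0833333 → 4 → e, 0.8395/0.0416667 → 20 → u; chars eu.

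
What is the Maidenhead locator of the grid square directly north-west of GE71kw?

Longitude subsquare k = 10; −1 → 9 = j.
Latitude subsquare w = 22; +1 → 23 = x.

GE71jx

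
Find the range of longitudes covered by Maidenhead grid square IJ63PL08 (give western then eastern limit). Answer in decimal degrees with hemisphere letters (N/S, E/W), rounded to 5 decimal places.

6.75000° W, 6.74167° W

Field I=8, J=9: +8·20° lon, +9·10° lat → SW at lon -20°, lat 0°.
Square 6, 3: +6·2° lon, +3·1° lat → SW at lon -8°, lat 3°.
Subsquare p=15, l=11: +15·0.0833333° lon, +11·0.0416667° lat → SW at lon -6.75°, lat 3.45833°.
Extended square 0, 8: +0·0.00833333° lon, +8·0.00416667° lat → SW at lon -6.75°, lat 3.49167°.
Cell spans 0.00833333° lon × 0.00416667° lat.
west 6.75000° W, east 6.74167° W.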